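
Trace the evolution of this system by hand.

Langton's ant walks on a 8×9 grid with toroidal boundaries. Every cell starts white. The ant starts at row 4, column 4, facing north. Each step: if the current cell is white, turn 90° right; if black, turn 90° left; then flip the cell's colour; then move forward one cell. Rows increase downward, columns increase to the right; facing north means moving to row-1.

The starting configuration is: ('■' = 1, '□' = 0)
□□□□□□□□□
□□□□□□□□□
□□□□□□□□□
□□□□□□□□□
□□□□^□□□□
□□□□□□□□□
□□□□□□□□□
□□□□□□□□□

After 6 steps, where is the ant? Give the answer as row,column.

3,3

0) □□□□□□□□□
□□□□□□□□□
□□□□□□□□□
□□□□□□□□□
□□□□^□□□□
□□□□□□□□□
□□□□□□□□□
□□□□□□□□□
1) □□□□□□□□□
□□□□□□□□□
□□□□□□□□□
□□□□□□□□□
□□□□■>□□□
□□□□□□□□□
□□□□□□□□□
□□□□□□□□□
2) □□□□□□□□□
□□□□□□□□□
□□□□□□□□□
□□□□□□□□□
□□□□■■□□□
□□□□□v□□□
□□□□□□□□□
□□□□□□□□□
3) □□□□□□□□□
□□□□□□□□□
□□□□□□□□□
□□□□□□□□□
□□□□■■□□□
□□□□<■□□□
□□□□□□□□□
□□□□□□□□□
4) □□□□□□□□□
□□□□□□□□□
□□□□□□□□□
□□□□□□□□□
□□□□^■□□□
□□□□■■□□□
□□□□□□□□□
□□□□□□□□□
5) □□□□□□□□□
□□□□□□□□□
□□□□□□□□□
□□□□□□□□□
□□□<□■□□□
□□□□■■□□□
□□□□□□□□□
□□□□□□□□□
6) □□□□□□□□□
□□□□□□□□□
□□□□□□□□□
□□□^□□□□□
□□□■□■□□□
□□□□■■□□□
□□□□□□□□□
□□□□□□□□□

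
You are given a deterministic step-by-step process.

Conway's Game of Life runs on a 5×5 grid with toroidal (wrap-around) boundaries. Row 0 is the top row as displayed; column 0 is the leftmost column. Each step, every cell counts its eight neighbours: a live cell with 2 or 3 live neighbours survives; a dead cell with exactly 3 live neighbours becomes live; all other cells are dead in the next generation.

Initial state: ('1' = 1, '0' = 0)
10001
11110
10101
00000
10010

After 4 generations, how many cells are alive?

2

gen 0: 10001
11110
10101
00000
10010
gen 1: 00000
00100
10101
11010
10000
gen 2: 00000
01010
10101
00110
11001
gen 3: 01101
11111
10001
00100
11111
gen 4: 00000
00000
00000
00100
00001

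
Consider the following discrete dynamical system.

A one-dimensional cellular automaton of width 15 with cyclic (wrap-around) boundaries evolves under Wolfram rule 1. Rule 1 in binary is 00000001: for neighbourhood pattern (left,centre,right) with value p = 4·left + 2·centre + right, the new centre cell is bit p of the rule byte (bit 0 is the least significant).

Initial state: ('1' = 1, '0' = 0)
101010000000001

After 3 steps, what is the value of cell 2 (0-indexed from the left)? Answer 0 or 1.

0

step 0: 101010000000001
step 1: 000000111111100
step 2: 111110000000001
step 3: 000000111111100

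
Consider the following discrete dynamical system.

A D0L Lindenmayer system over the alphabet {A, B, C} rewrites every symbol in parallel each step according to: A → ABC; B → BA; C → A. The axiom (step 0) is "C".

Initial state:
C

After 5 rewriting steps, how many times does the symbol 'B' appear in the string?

11

[0] C
[1] A
[2] ABC
[3] ABCBAA
[4] ABCBAABAABCABC
[5] ABCBAABAABCABCBAABCABCBAAABCBAA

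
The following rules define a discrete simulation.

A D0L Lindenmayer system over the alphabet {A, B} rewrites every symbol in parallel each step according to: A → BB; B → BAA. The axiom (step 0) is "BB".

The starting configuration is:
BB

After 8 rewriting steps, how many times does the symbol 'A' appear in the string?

1764

t=0: BB
t=1: BAABAA
t=2: BAABBBBBAABBBB
t=3: BAABBBBBAABAABAABAABAABBBBBAABAABAABAA
t=4: BAABBBBBAABAABAABAABAABBBBBAABBBBBAABBBBBAABBBBBAABBBBBAABAABAABAABAABBBBBAABBBBBAABBBBBAABBBB
t=5: BAABBBBBAABAABAABAABAABBBBBAABBBBBAABBBBBAABBBBBAABBBBBAAB…ABAABBBBBAABAABAABAABAABBBBBAABAABAABAABAABBBBBAABAABAABAA  (len 246)
t=6: BAABBBBBAABAABAABAABAABBBBBAABBBBBAABBBBBAABBBBBAABBBBBAAB…BBBBBAABBBBBAABBBBBAABAABAABAABAABBBBBAABBBBBAABBBBBAABBBB  (len 622)
t=7: BAABBBBBAABAABAABAABAABBBBBAABBBBBAABBBBBAABBBBBAABBBBBAAB…ABAABBBBBAABAABAABAABAABBBBBAABAABAABAABAABBBBBAABAABAABAA  (len 1606)
t=8: BAABBBBBAABAABAABAABAABBBBBAABBBBBAABBBBBAABBBBBAABBBBBAAB…BBBBBAABBBBBAABBBBBAABAABAABAABAABBBBBAABBBBBAABBBBBAABBBB  (len 4094)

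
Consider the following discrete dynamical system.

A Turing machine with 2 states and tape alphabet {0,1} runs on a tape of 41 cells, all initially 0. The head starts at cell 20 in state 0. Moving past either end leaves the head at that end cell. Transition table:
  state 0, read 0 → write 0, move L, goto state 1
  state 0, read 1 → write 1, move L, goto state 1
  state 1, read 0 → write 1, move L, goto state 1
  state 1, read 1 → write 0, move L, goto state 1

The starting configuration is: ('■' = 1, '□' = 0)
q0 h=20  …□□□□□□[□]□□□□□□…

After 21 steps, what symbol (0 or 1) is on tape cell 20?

0

k=0  q0 h=20  …□□□□□□[□]□□□□□□…
k=1  q1 h=19  …□□□□□□[□]□□□□□□…
k=2  q1 h=18  …□□□□□□[□]■□□□□□…
k=3  q1 h=17  …□□□□□□[□]■■□□□□…
k=4  q1 h=16  …□□□□□□[□]■■■□□□…
k=5  q1 h=15  …□□□□□□[□]■■■■□□…
k=6  q1 h=14  …□□□□□□[□]■■■■■□…
k=7  q1 h=13  …□□□□□□[□]■■■■■■…
k=8  q1 h=12  …□□□□□□[□]■■■■■■…
k=9  q1 h=11  …□□□□□□[□]■■■■■■…
k=10  q1 h=10  …□□□□□□[□]■■■■■■…
k=11  q1 h= 9  …□□□□□□[□]■■■■■■…
k=12  q1 h= 8  …□□□□□□[□]■■■■■■…
k=13  q1 h= 7  …□□□□□□[□]■■■■■■…
k=14  q1 h= 6  |□□□□□□[□]■■■■■■…
k=15  q1 h= 5  |□□□□□[□]■■■■■■…
k=16  q1 h= 4  |□□□□[□]■■■■■■…
k=17  q1 h= 3  |□□□[□]■■■■■■…
k=18  q1 h= 2  |□□[□]■■■■■■…
k=19  q1 h= 1  |□[□]■■■■■■…
k=20  q1 h= 0  |[□]■■■■■■…
k=21  q1 h= 0  |[■]■■■■■■…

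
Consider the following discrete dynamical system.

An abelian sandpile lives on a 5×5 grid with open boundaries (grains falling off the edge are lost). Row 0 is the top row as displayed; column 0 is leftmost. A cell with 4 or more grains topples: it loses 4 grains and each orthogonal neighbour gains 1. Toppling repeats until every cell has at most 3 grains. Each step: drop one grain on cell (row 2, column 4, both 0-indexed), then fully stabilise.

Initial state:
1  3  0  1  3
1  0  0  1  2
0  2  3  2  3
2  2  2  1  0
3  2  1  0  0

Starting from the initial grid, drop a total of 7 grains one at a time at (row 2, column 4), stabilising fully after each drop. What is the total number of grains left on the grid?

36

0) 1  3  0  1  3
1  0  0  1  2
0  2  3  2  3
2  2  2  1  0
3  2  1  0  0
1) 1  3  0  1  3
1  0  0  1  3
0  2  3  3  0
2  2  2  1  1
3  2  1  0  0
2) 1  3  0  1  3
1  0  0  1  3
0  2  3  3  1
2  2  2  1  1
3  2  1  0  0
3) 1  3  0  1  3
1  0  0  1  3
0  2  3  3  2
2  2  2  1  1
3  2  1  0  0
4) 1  3  0  1  3
1  0  0  1  3
0  2  3  3  3
2  2  2  1  1
3  2  1  0  0
5) 1  3  0  2  0
1  0  1  3  1
0  3  0  1  2
2  2  3  2  2
3  2  1  0  0
6) 1  3  0  2  0
1  0  1  3  1
0  3  0  1  3
2  2  3  2  2
3  2  1  0  0
7) 1  3  0  2  0
1  0  1  3  2
0  3  0  2  0
2  2  3  2  3
3  2  1  0  0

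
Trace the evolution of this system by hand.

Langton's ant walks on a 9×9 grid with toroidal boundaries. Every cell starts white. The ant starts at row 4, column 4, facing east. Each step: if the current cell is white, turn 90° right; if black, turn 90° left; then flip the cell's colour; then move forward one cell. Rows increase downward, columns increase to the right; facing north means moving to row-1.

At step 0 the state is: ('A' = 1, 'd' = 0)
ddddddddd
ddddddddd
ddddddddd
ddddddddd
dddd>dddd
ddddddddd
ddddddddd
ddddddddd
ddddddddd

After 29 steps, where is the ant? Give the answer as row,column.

0) ddddddddd
ddddddddd
ddddddddd
ddddddddd
dddd>dddd
ddddddddd
ddddddddd
ddddddddd
ddddddddd
1) ddddddddd
ddddddddd
ddddddddd
ddddddddd
ddddAdddd
ddddvdddd
ddddddddd
ddddddddd
ddddddddd
2) ddddddddd
ddddddddd
ddddddddd
ddddddddd
ddddAdddd
ddd<Adddd
ddddddddd
ddddddddd
ddddddddd
3) ddddddddd
ddddddddd
ddddddddd
ddddddddd
ddd^Adddd
dddAAdddd
ddddddddd
ddddddddd
ddddddddd
4) ddddddddd
ddddddddd
ddddddddd
ddddddddd
dddA>dddd
dddAAdddd
ddddddddd
ddddddddd
ddddddddd
5) ddddddddd
ddddddddd
ddddddddd
dddd^dddd
dddAddddd
dddAAdddd
ddddddddd
ddddddddd
ddddddddd
6) ddddddddd
ddddddddd
ddddddddd
ddddA>ddd
dddAddddd
dddAAdddd
ddddddddd
ddddddddd
ddddddddd
7) ddddddddd
ddddddddd
ddddddddd
ddddAAddd
dddAdvddd
dddAAdddd
ddddddddd
ddddddddd
ddddddddd
8) ddddddddd
ddddddddd
ddddddddd
ddddAAddd
dddA<Addd
dddAAdddd
ddddddddd
ddddddddd
ddddddddd
9) ddddddddd
ddddddddd
ddddddddd
dddd^Addd
dddAAAddd
dddAAdddd
ddddddddd
ddddddddd
ddddddddd
10) ddddddddd
ddddddddd
ddddddddd
ddd<dAddd
dddAAAddd
dddAAdddd
ddddddddd
ddddddddd
ddddddddd
11) ddddddddd
ddddddddd
ddd^ddddd
dddAdAddd
dddAAAddd
dddAAdddd
ddddddddd
ddddddddd
ddddddddd
12) ddddddddd
ddddddddd
dddA>dddd
dddAdAddd
dddAAAddd
dddAAdddd
ddddddddd
ddddddddd
ddddddddd
13) ddddddddd
ddddddddd
dddAAdddd
dddAvAddd
dddAAAddd
dddAAdddd
ddddddddd
ddddddddd
ddddddddd
14) ddddddddd
ddddddddd
dddAAdddd
ddd<AAddd
dddAAAddd
dddAAdddd
ddddddddd
ddddddddd
ddddddddd
15) ddddddddd
ddddddddd
dddAAdddd
ddddAAddd
dddvAAddd
dddAAdddd
ddddddddd
ddddddddd
ddddddddd
16) ddddddddd
ddddddddd
dddAAdddd
ddddAAddd
dddd>Addd
dddAAdddd
ddddddddd
ddddddddd
ddddddddd
17) ddddddddd
ddddddddd
dddAAdddd
dddd^Addd
dddddAddd
dddAAdddd
ddddddddd
ddddddddd
ddddddddd
18) ddddddddd
ddddddddd
dddAAdddd
ddd<dAddd
dddddAddd
dddAAdddd
ddddddddd
ddddddddd
ddddddddd
19) ddddddddd
ddddddddd
ddd^Adddd
dddAdAddd
dddddAddd
dddAAdddd
ddddddddd
ddddddddd
ddddddddd
20) ddddddddd
ddddddddd
dd<dAdddd
dddAdAddd
dddddAddd
dddAAdddd
ddddddddd
ddddddddd
ddddddddd
21) ddddddddd
dd^dddddd
ddAdAdddd
dddAdAddd
dddddAddd
dddAAdddd
ddddddddd
ddddddddd
ddddddddd
22) ddddddddd
ddA>ddddd
ddAdAdddd
dddAdAddd
dddddAddd
dddAAdddd
ddddddddd
ddddddddd
ddddddddd
23) ddddddddd
ddAAddddd
ddAvAdddd
dddAdAddd
dddddAddd
dddAAdddd
ddddddddd
ddddddddd
ddddddddd
24) ddddddddd
ddAAddddd
dd<AAdddd
dddAdAddd
dddddAddd
dddAAdddd
ddddddddd
ddddddddd
ddddddddd
25) ddddddddd
ddAAddddd
dddAAdddd
ddvAdAddd
dddddAddd
dddAAdddd
ddddddddd
ddddddddd
ddddddddd
26) ddddddddd
ddAAddddd
dddAAdddd
d<AAdAddd
dddddAddd
dddAAdddd
ddddddddd
ddddddddd
ddddddddd
27) ddddddddd
ddAAddddd
d^dAAdddd
dAAAdAddd
dddddAddd
dddAAdddd
ddddddddd
ddddddddd
ddddddddd
28) ddddddddd
ddAAddddd
dA>AAdddd
dAAAdAddd
dddddAddd
dddAAdddd
ddddddddd
ddddddddd
ddddddddd
29) ddddddddd
ddAAddddd
dAAAAdddd
dAvAdAddd
dddddAddd
dddAAdddd
ddddddddd
ddddddddd
ddddddddd

3,2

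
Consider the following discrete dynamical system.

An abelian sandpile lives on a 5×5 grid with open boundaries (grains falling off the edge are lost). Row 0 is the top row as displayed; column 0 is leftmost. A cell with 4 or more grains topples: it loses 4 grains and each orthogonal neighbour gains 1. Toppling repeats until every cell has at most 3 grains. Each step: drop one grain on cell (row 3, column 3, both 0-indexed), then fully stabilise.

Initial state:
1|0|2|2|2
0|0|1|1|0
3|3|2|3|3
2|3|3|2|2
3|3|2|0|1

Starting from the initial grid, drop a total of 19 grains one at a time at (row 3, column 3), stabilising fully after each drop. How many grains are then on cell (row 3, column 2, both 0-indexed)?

0) 1|0|2|2|2
0|0|1|1|0
3|3|2|3|3
2|3|3|2|2
3|3|2|0|1
1) 1|0|2|2|2
0|0|1|1|0
3|3|2|3|3
2|3|3|3|2
3|3|2|0|1
2) 1|0|2|2|2
1|1|2|2|1
1|2|1|2|1
1|3|3|3|0
1|2|0|2|2
3) 1|0|2|2|2
1|1|2|2|1
1|3|2|3|1
2|0|1|1|1
1|3|1|3|2
4) 1|0|2|2|2
1|1|2|2|1
1|3|2|3|1
2|0|1|2|1
1|3|1|3|2
5) 1|0|2|2|2
1|1|2|2|1
1|3|2|3|1
2|0|1|3|1
1|3|1|3|2
6) 1|0|2|2|2
1|1|2|3|1
1|3|3|0|2
2|0|2|2|2
1|3|2|0|3
7) 1|0|2|2|2
1|1|2|3|1
1|3|3|0|2
2|0|2|3|2
1|3|2|0|3
8) 1|0|2|2|2
1|1|2|3|1
1|3|3|1|2
2|0|3|0|3
1|3|2|1|3
9) 1|0|2|2|2
1|1|2|3|1
1|3|3|1|2
2|0|3|1|3
1|3|2|1|3
10) 1|0|2|2|2
1|1|2|3|1
1|3|3|1|2
2|0|3|2|3
1|3|2|1|3
11) 1|0|2|2|2
1|1|2|3|1
1|3|3|1|2
2|0|3|3|3
1|3|2|1|3
12) 1|0|2|2|2
1|2|3|3|1
2|0|1|3|3
2|2|1|2|1
1|3|3|3|0
13) 1|0|2|2|2
1|2|3|3|1
2|0|1|3|3
2|2|1|3|1
1|3|3|3|0
14) 1|0|3|3|2
1|3|0|1|3
2|0|3|2|0
2|3|3|2|3
2|0|1|1|1
15) 1|0|3|3|2
1|3|0|1|3
2|0|3|2|0
2|3|3|3|3
2|0|1|1|1
16) 1|0|3|3|2
1|3|1|2|3
2|2|1|0|2
3|0|2|3|0
2|1|2|2|2
17) 1|0|3|3|2
1|3|1|2|3
2|2|1|1|2
3|0|3|0|1
2|1|2|3|2
18) 1|0|3|3|2
1|3|1|2|3
2|2|1|1|2
3|0|3|1|1
2|1|2|3|2
19) 1|0|3|3|2
1|3|1|2|3
2|2|1|1|2
3|0|3|2|1
2|1|2|3|2

3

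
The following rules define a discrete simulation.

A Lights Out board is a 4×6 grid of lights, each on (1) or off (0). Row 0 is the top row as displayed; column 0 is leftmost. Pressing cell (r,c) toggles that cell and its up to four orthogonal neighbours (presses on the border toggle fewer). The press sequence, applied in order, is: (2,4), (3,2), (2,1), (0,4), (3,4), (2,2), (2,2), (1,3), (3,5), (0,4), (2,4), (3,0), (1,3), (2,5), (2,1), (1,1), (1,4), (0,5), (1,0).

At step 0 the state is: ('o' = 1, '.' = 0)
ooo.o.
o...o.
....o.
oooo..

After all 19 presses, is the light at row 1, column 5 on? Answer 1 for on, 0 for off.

1

gen 0: ooo.o.
o...o.
....o.
oooo..
gen 1: ooo.o.
o.....
...o.o
ooooo.
gen 2: ooo.o.
o.....
..oo.o
o...o.
gen 3: ooo.o.
oo....
oo.o.o
oo..o.
gen 4: oooo.o
oo..o.
oo.o.o
oo..o.
gen 5: oooo.o
oo..o.
oo.ooo
oo.o.o
gen 6: oooo.o
ooo.o.
o.o.oo
oooo.o
gen 7: oooo.o
oo..o.
oo.ooo
oo.o.o
gen 8: ooo..o
oooo..
oo..oo
oo.o.o
gen 9: ooo..o
oooo..
oo..o.
oo.oo.
gen 10: ooooo.
ooooo.
oo..o.
oo.oo.
gen 11: ooooo.
oooo..
oo.o.o
oo.o..
gen 12: ooooo.
oooo..
.o.o.o
...o..
gen 13: ooo.o.
oo..o.
.o...o
...o..
gen 14: ooo.o.
oo..oo
.o..o.
...o.o
gen 15: ooo.o.
o...oo
o.o.o.
.o.o.o
gen 16: o.o.o.
.oo.oo
ooo.o.
.o.o.o
gen 17: o.o...
.ooo..
ooo...
.o.o.o
gen 18: o.o.oo
.ooo.o
ooo...
.o.o.o
gen 19: ..o.oo
o.oo.o
.oo...
.o.o.o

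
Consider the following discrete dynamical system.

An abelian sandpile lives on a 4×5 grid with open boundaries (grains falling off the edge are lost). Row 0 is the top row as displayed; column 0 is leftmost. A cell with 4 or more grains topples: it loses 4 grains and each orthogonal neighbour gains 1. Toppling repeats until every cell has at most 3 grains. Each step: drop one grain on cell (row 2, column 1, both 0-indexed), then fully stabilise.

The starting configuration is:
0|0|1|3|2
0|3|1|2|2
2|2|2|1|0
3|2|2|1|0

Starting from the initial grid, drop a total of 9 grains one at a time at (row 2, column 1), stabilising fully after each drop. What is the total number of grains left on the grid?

gen 0: 0|0|1|3|2
0|3|1|2|2
2|2|2|1|0
3|2|2|1|0
gen 1: 0|0|1|3|2
0|3|1|2|2
2|3|2|1|0
3|2|2|1|0
gen 2: 0|1|1|3|2
1|0|2|2|2
3|1|3|1|0
3|3|2|1|0
gen 3: 0|1|1|3|2
1|0|2|2|2
3|2|3|1|0
3|3|2|1|0
gen 4: 0|1|1|3|2
1|0|2|2|2
3|3|3|1|0
3|3|2|1|0
gen 5: 0|1|1|3|2
2|1|3|2|2
1|3|1|2|0
1|2|0|2|0
gen 6: 0|1|1|3|2
2|2|3|2|2
2|0|2|2|0
1|3|0|2|0
gen 7: 0|1|1|3|2
2|2|3|2|2
2|1|2|2|0
1|3|0|2|0
gen 8: 0|1|1|3|2
2|2|3|2|2
2|2|2|2|0
1|3|0|2|0
gen 9: 0|1|1|3|2
2|2|3|2|2
2|3|2|2|0
1|3|0|2|0

33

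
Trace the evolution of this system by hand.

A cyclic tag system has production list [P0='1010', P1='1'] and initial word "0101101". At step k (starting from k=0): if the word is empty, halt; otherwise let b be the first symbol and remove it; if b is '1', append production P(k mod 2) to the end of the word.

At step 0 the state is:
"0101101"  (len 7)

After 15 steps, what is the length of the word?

k=0  "0101101"  (len 7)
k=1  "101101"  (len 6)
k=2  "011011"  (len 6)
k=3  "11011"  (len 5)
k=4  "10111"  (len 5)
k=5  "01111010"  (len 8)
k=6  "1111010"  (len 7)
k=7  "1110101010"  (len 10)
k=8  "1101010101"  (len 10)
k=9  "1010101011010"  (len 13)
k=10  "0101010110101"  (len 13)
k=11  "101010110101"  (len 12)
k=12  "010101101011"  (len 12)
k=13  "10101101011"  (len 11)
k=14  "01011010111"  (len 11)
k=15  "1011010111"  (len 10)

10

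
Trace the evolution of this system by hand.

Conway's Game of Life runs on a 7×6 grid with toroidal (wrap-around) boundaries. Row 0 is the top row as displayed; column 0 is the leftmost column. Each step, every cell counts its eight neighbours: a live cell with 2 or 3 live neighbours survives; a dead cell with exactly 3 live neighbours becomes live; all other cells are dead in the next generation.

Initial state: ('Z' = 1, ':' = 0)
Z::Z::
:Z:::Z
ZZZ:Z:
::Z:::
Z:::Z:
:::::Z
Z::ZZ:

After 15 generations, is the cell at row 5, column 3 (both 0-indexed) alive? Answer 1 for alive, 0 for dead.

k=0  Z::Z::
:Z:::Z
ZZZ:Z:
::Z:::
Z:::Z:
:::::Z
Z::ZZ:
k=1  ZZZZ::
:::ZZZ
Z:ZZ:Z
Z:Z:::
:::::Z
Z::Z::
Z::ZZ:
k=2  ZZ::::
::::::
Z:Z:::
Z:ZZZ:
ZZ:::Z
Z::Z::
Z:::Z:
k=3  ZZ:::Z
Z:::::
::Z::Z
::ZZZ:
::::::
::::Z:
Z:::::
k=4  :Z:::Z
::::::
:ZZ:ZZ
::ZZZ:
::::Z:
::::::
ZZ::::
k=5  :Z::::
:ZZ:ZZ
:ZZ:ZZ
:ZZ:::
::::Z:
::::::
ZZ::::
k=6  :::::Z
::::ZZ
::::ZZ
ZZZ:ZZ
::::::
::::::
ZZ::::
k=7  ::::ZZ
Z:::::
:Z::::
ZZ:ZZ:
ZZ:::Z
::::::
Z:::::
k=8  Z::::Z
Z::::Z
:ZZ::Z
::::Z:
:ZZ:ZZ
:Z:::Z
:::::Z
k=9  ::::Z:
::::Z:
:Z::ZZ
::::Z:
:ZZZZZ
:ZZ::Z
::::ZZ
k=10  :::ZZ:
:::ZZ:
:::ZZZ
:Z::::
:Z:::Z
:Z::::
Z::ZZZ
k=11  ::Z:::
::Z:::
::ZZ:Z
::Z::Z
:ZZ:::
:ZZ:::
Z:ZZ:Z
k=12  ::Z:::
:ZZ:::
:ZZZZ:
Z:::Z:
Z::Z::
::::::
Z::Z::
k=13  ::ZZ::
::::::
Z:::ZZ
Z:::Z:
:::::Z
::::::
::::::
k=14  ::::::
:::ZZZ
Z:::Z:
Z:::Z:
:::::Z
::::::
::::::
k=15  ::::Z:
:::ZZZ
Z:::::
Z:::Z:
:::::Z
::::::
::::::

0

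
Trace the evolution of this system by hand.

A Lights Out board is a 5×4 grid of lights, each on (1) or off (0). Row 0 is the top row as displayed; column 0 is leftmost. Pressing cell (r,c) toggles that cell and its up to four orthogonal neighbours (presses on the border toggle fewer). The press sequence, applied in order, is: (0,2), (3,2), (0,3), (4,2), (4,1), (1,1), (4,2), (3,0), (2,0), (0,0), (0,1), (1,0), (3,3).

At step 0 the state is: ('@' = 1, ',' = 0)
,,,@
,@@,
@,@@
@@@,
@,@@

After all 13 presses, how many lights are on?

10

t=0: ,,,@
,@@,
@,@@
@@@,
@,@@
t=1: ,@@,
,@,,
@,@@
@@@,
@,@@
t=2: ,@@,
,@,,
@,,@
@,,@
@,,@
t=3: ,@,@
,@,@
@,,@
@,,@
@,,@
t=4: ,@,@
,@,@
@,,@
@,@@
@@@,
t=5: ,@,@
,@,@
@,,@
@@@@
,,,,
t=6: ,,,@
@,@@
@@,@
@@@@
,,,,
t=7: ,,,@
@,@@
@@,@
@@,@
,@@@
t=8: ,,,@
@,@@
,@,@
,,,@
@@@@
t=9: ,,,@
,,@@
@,,@
@,,@
@@@@
t=10: @@,@
@,@@
@,,@
@,,@
@@@@
t=11: ,,@@
@@@@
@,,@
@,,@
@@@@
t=12: @,@@
,,@@
,,,@
@,,@
@@@@
t=13: @,@@
,,@@
,,,,
@,@,
@@@,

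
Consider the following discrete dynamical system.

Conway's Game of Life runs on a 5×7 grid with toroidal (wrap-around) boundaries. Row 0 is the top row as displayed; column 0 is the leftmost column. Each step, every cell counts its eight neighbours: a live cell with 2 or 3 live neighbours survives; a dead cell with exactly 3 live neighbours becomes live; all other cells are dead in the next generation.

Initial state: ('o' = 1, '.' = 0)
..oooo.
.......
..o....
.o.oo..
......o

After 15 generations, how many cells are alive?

t=0: ..oooo.
.......
..o....
.o.oo..
......o
t=1: ...ooo.
..o.o..
..oo...
..oo...
.......
t=2: ...ooo.
..o..o.
.o..o..
..oo...
..o....
t=3: ..oooo.
..o..o.
.o..o..
.ooo...
..o....
t=4: .oo.oo.
.oo..o.
.o..o..
.o.o...
.......
t=5: .ooooo.
o....o.
oo.oo..
..o....
.o.oo..
t=6: oo...oo
o....o.
ooooo.o
o......
.o...o.
t=7: .o..oo.
...o...
..oooo.
...ooo.
.o...o.
t=8: ..o.oo.
.......
..o..o.
......o
..oo..o
t=9: ..o.oo.
...ooo.
.......
..oo.oo
..ooo.o
t=10: ..o...o
...o.o.
..o...o
..o..oo
.o....o
t=11: o.o..oo
..oo.oo
..ooo.o
.oo..oo
.oo...o
t=12: ....o..
.......
.......
....o.o
...o...
t=13: .......
.......
.......
.......
...ooo.
t=14: ....o..
.......
.......
....o..
....o..
t=15: .......
.......
.......
.......
...ooo.

3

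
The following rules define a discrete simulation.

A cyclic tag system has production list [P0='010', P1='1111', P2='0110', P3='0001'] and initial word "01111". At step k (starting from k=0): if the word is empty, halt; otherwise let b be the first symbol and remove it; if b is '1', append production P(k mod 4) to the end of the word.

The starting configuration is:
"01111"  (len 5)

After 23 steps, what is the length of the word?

38

k=0  "01111"  (len 5)
k=1  "1111"  (len 4)
k=2  "1111111"  (len 7)
k=3  "1111110110"  (len 10)
k=4  "1111101100001"  (len 13)
k=5  "111101100001010"  (len 15)
k=6  "111011000010101111"  (len 18)
k=7  "110110000101011110110"  (len 21)
k=8  "101100001010111101100001"  (len 24)
k=9  "01100001010111101100001010"  (len 26)
k=10  "1100001010111101100001010"  (len 25)
k=11  "1000010101111011000010100110"  (len 28)
k=12  "0000101011110110000101001100001"  (len 31)
k=13  "000101011110110000101001100001"  (len 30)
k=14  "00101011110110000101001100001"  (len 29)
k=15  "0101011110110000101001100001"  (len 28)
k=16  "101011110110000101001100001"  (len 27)
k=17  "01011110110000101001100001010"  (len 29)
k=18  "1011110110000101001100001010"  (len 28)
k=19  "0111101100001010011000010100110"  (len 31)
k=20  "111101100001010011000010100110"  (len 30)
k=21  "11101100001010011000010100110010"  (len 32)
k=22  "11011000010100110000101001100101111"  (len 35)
k=23  "10110000101001100001010011001011110110"  (len 38)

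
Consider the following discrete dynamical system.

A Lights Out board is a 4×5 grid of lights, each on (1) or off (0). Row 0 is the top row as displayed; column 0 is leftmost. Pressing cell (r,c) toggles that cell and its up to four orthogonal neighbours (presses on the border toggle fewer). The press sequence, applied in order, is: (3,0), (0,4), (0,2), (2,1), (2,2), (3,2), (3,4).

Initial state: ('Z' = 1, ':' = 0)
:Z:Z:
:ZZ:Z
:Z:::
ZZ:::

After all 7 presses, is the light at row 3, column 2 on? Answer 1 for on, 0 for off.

0

k=0  :Z:Z:
:ZZ:Z
:Z:::
ZZ:::
k=1  :Z:Z:
:ZZ:Z
ZZ:::
:::::
k=2  :Z::Z
:ZZ::
ZZ:::
:::::
k=3  ::ZZZ
:Z:::
ZZ:::
:::::
k=4  ::ZZZ
:::::
::Z::
:Z:::
k=5  ::ZZZ
::Z::
:Z:Z:
:ZZ::
k=6  ::ZZZ
::Z::
:ZZZ:
:::Z:
k=7  ::ZZZ
::Z::
:ZZZZ
::::Z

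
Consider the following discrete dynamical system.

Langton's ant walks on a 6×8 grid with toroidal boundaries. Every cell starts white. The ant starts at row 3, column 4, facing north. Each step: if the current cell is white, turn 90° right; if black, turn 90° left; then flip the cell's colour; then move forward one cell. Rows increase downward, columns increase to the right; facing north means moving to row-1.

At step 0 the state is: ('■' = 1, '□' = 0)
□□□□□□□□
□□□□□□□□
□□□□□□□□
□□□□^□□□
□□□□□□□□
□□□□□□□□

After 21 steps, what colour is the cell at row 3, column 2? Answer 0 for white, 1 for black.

1

gen 0: □□□□□□□□
□□□□□□□□
□□□□□□□□
□□□□^□□□
□□□□□□□□
□□□□□□□□
gen 1: □□□□□□□□
□□□□□□□□
□□□□□□□□
□□□□■>□□
□□□□□□□□
□□□□□□□□
gen 2: □□□□□□□□
□□□□□□□□
□□□□□□□□
□□□□■■□□
□□□□□v□□
□□□□□□□□
gen 3: □□□□□□□□
□□□□□□□□
□□□□□□□□
□□□□■■□□
□□□□<■□□
□□□□□□□□
gen 4: □□□□□□□□
□□□□□□□□
□□□□□□□□
□□□□^■□□
□□□□■■□□
□□□□□□□□
gen 5: □□□□□□□□
□□□□□□□□
□□□□□□□□
□□□<□■□□
□□□□■■□□
□□□□□□□□
gen 6: □□□□□□□□
□□□□□□□□
□□□^□□□□
□□□■□■□□
□□□□■■□□
□□□□□□□□
gen 7: □□□□□□□□
□□□□□□□□
□□□■>□□□
□□□■□■□□
□□□□■■□□
□□□□□□□□
gen 8: □□□□□□□□
□□□□□□□□
□□□■■□□□
□□□■v■□□
□□□□■■□□
□□□□□□□□
gen 9: □□□□□□□□
□□□□□□□□
□□□■■□□□
□□□<■■□□
□□□□■■□□
□□□□□□□□
gen 10: □□□□□□□□
□□□□□□□□
□□□■■□□□
□□□□■■□□
□□□v■■□□
□□□□□□□□
gen 11: □□□□□□□□
□□□□□□□□
□□□■■□□□
□□□□■■□□
□□<■■■□□
□□□□□□□□
gen 12: □□□□□□□□
□□□□□□□□
□□□■■□□□
□□^□■■□□
□□■■■■□□
□□□□□□□□
gen 13: □□□□□□□□
□□□□□□□□
□□□■■□□□
□□■>■■□□
□□■■■■□□
□□□□□□□□
gen 14: □□□□□□□□
□□□□□□□□
□□□■■□□□
□□■■■■□□
□□■v■■□□
□□□□□□□□
gen 15: □□□□□□□□
□□□□□□□□
□□□■■□□□
□□■■■■□□
□□■□>■□□
□□□□□□□□
gen 16: □□□□□□□□
□□□□□□□□
□□□■■□□□
□□■■^■□□
□□■□□■□□
□□□□□□□□
gen 17: □□□□□□□□
□□□□□□□□
□□□■■□□□
□□■<□■□□
□□■□□■□□
□□□□□□□□
gen 18: □□□□□□□□
□□□□□□□□
□□□■■□□□
□□■□□■□□
□□■v□■□□
□□□□□□□□
gen 19: □□□□□□□□
□□□□□□□□
□□□■■□□□
□□■□□■□□
□□<■□■□□
□□□□□□□□
gen 20: □□□□□□□□
□□□□□□□□
□□□■■□□□
□□■□□■□□
□□□■□■□□
□□v□□□□□
gen 21: □□□□□□□□
□□□□□□□□
□□□■■□□□
□□■□□■□□
□□□■□■□□
□<■□□□□□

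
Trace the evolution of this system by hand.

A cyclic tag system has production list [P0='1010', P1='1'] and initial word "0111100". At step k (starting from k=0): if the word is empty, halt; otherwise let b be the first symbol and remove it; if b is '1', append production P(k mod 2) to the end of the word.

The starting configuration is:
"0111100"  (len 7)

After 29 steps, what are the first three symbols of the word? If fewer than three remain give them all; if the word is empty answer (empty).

gen 0: "0111100"  (len 7)
gen 1: "111100"  (len 6)
gen 2: "111001"  (len 6)
gen 3: "110011010"  (len 9)
gen 4: "100110101"  (len 9)
gen 5: "001101011010"  (len 12)
gen 6: "01101011010"  (len 11)
gen 7: "1101011010"  (len 10)
gen 8: "1010110101"  (len 10)
gen 9: "0101101011010"  (len 13)
gen 10: "101101011010"  (len 12)
gen 11: "011010110101010"  (len 15)
gen 12: "11010110101010"  (len 14)
gen 13: "10101101010101010"  (len 17)
gen 14: "01011010101010101"  (len 17)
gen 15: "1011010101010101"  (len 16)
gen 16: "0110101010101011"  (len 16)
gen 17: "110101010101011"  (len 15)
gen 18: "101010101010111"  (len 15)
gen 19: "010101010101111010"  (len 18)
gen 20: "10101010101111010"  (len 17)
gen 21: "01010101011110101010"  (len 20)
gen 22: "1010101011110101010"  (len 19)
gen 23: "0101010111101010101010"  (len 22)
gen 24: "101010111101010101010"  (len 21)
gen 25: "010101111010101010101010"  (len 24)
gen 26: "10101111010101010101010"  (len 23)
gen 27: "01011110101010101010101010"  (len 26)
gen 28: "1011110101010101010101010"  (len 25)
gen 29: "0111101010101010101010101010"  (len 28)

011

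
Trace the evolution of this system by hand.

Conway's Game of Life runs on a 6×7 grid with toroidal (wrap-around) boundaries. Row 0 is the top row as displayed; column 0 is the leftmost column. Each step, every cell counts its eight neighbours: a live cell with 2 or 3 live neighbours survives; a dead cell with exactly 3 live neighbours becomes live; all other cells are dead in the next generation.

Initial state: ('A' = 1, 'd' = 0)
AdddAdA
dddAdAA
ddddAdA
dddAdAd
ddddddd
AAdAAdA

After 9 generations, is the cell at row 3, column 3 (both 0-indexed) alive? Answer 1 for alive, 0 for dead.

1

gen 0: AdddAdA
dddAdAA
ddddAdA
dddAdAd
ddddddd
AAdAAdA
gen 1: dAAdddd
dddAddd
dddAddA
ddddAAd
AdAAdAA
dAdAAdA
gen 2: AAddAdd
dddAddd
dddAdAd
AdAdddd
AAAdddd
ddddAdA
gen 3: AddAAAd
ddAAddd
ddAAAdd
AdAAddA
AdAAddA
ddAAdAA
gen 4: dAdddAd
dAdddAd
ddddAdd
AddddAA
ddddddd
ddddddd
gen 5: ddddddd
ddddAAd
AdddAdd
dddddAA
ddddddA
ddddddd
gen 6: ddddddd
ddddAAd
ddddAdd
AddddAA
dddddAA
ddddddd
gen 7: ddddddd
ddddAAd
ddddAdd
AdddAdd
AddddAd
ddddddd
gen 8: ddddddd
ddddAAd
dddAAdd
ddddAAA
ddddddA
ddddddd
gen 9: ddddddd
dddAAAd
dddAddA
dddAAdA
ddddddA
ddddddd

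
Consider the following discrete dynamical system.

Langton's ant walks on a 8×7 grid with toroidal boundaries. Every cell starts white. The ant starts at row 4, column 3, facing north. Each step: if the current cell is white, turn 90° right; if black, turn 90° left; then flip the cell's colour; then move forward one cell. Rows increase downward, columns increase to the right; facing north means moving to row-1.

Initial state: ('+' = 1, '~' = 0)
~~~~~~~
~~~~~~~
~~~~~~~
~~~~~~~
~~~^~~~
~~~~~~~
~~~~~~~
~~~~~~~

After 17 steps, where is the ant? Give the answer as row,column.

4,2

0) ~~~~~~~
~~~~~~~
~~~~~~~
~~~~~~~
~~~^~~~
~~~~~~~
~~~~~~~
~~~~~~~
1) ~~~~~~~
~~~~~~~
~~~~~~~
~~~~~~~
~~~+>~~
~~~~~~~
~~~~~~~
~~~~~~~
2) ~~~~~~~
~~~~~~~
~~~~~~~
~~~~~~~
~~~++~~
~~~~v~~
~~~~~~~
~~~~~~~
3) ~~~~~~~
~~~~~~~
~~~~~~~
~~~~~~~
~~~++~~
~~~<+~~
~~~~~~~
~~~~~~~
4) ~~~~~~~
~~~~~~~
~~~~~~~
~~~~~~~
~~~^+~~
~~~++~~
~~~~~~~
~~~~~~~
5) ~~~~~~~
~~~~~~~
~~~~~~~
~~~~~~~
~~<~+~~
~~~++~~
~~~~~~~
~~~~~~~
6) ~~~~~~~
~~~~~~~
~~~~~~~
~~^~~~~
~~+~+~~
~~~++~~
~~~~~~~
~~~~~~~
7) ~~~~~~~
~~~~~~~
~~~~~~~
~~+>~~~
~~+~+~~
~~~++~~
~~~~~~~
~~~~~~~
8) ~~~~~~~
~~~~~~~
~~~~~~~
~~++~~~
~~+v+~~
~~~++~~
~~~~~~~
~~~~~~~
9) ~~~~~~~
~~~~~~~
~~~~~~~
~~++~~~
~~<++~~
~~~++~~
~~~~~~~
~~~~~~~
10) ~~~~~~~
~~~~~~~
~~~~~~~
~~++~~~
~~~++~~
~~v++~~
~~~~~~~
~~~~~~~
11) ~~~~~~~
~~~~~~~
~~~~~~~
~~++~~~
~~~++~~
~<+++~~
~~~~~~~
~~~~~~~
12) ~~~~~~~
~~~~~~~
~~~~~~~
~~++~~~
~^~++~~
~++++~~
~~~~~~~
~~~~~~~
13) ~~~~~~~
~~~~~~~
~~~~~~~
~~++~~~
~+>++~~
~++++~~
~~~~~~~
~~~~~~~
14) ~~~~~~~
~~~~~~~
~~~~~~~
~~++~~~
~++++~~
~+v++~~
~~~~~~~
~~~~~~~
15) ~~~~~~~
~~~~~~~
~~~~~~~
~~++~~~
~++++~~
~+~>+~~
~~~~~~~
~~~~~~~
16) ~~~~~~~
~~~~~~~
~~~~~~~
~~++~~~
~++^+~~
~+~~+~~
~~~~~~~
~~~~~~~
17) ~~~~~~~
~~~~~~~
~~~~~~~
~~++~~~
~+<~+~~
~+~~+~~
~~~~~~~
~~~~~~~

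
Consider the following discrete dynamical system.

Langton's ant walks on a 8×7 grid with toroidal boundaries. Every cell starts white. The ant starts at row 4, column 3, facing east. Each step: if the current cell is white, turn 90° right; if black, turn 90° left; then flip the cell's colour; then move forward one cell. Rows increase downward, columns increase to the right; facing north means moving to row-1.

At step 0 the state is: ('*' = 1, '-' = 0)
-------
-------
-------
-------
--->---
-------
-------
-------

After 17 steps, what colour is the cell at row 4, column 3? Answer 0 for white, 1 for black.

0

gen 0: -------
-------
-------
-------
--->---
-------
-------
-------
gen 1: -------
-------
-------
-------
---*---
---v---
-------
-------
gen 2: -------
-------
-------
-------
---*---
--<*---
-------
-------
gen 3: -------
-------
-------
-------
--^*---
--**---
-------
-------
gen 4: -------
-------
-------
-------
--*>---
--**---
-------
-------
gen 5: -------
-------
-------
---^---
--*----
--**---
-------
-------
gen 6: -------
-------
-------
---*>--
--*----
--**---
-------
-------
gen 7: -------
-------
-------
---**--
--*-v--
--**---
-------
-------
gen 8: -------
-------
-------
---**--
--*<*--
--**---
-------
-------
gen 9: -------
-------
-------
---^*--
--***--
--**---
-------
-------
gen 10: -------
-------
-------
--<-*--
--***--
--**---
-------
-------
gen 11: -------
-------
--^----
--*-*--
--***--
--**---
-------
-------
gen 12: -------
-------
--*>---
--*-*--
--***--
--**---
-------
-------
gen 13: -------
-------
--**---
--*v*--
--***--
--**---
-------
-------
gen 14: -------
-------
--**---
--<**--
--***--
--**---
-------
-------
gen 15: -------
-------
--**---
---**--
--v**--
--**---
-------
-------
gen 16: -------
-------
--**---
---**--
--->*--
--**---
-------
-------
gen 17: -------
-------
--**---
---^*--
----*--
--**---
-------
-------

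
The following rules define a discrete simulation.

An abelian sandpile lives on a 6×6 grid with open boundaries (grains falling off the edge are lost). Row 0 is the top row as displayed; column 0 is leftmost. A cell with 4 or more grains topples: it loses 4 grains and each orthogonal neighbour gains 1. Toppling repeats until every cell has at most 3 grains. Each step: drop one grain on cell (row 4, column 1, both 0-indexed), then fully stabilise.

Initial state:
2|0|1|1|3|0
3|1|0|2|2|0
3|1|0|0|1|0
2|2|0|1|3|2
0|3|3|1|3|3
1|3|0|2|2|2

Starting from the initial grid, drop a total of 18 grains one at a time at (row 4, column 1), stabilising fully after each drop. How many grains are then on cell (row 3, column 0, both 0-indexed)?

0) 2|0|1|1|3|0
3|1|0|2|2|0
3|1|0|0|1|0
2|2|0|1|3|2
0|3|3|1|3|3
1|3|0|2|2|2
1) 2|0|1|1|3|0
3|1|0|2|2|0
3|1|0|0|1|0
2|3|1|1|3|2
1|2|0|2|3|3
2|0|2|2|2|2
2) 2|0|1|1|3|0
3|1|0|2|2|0
3|1|0|0|1|0
2|3|1|1|3|2
1|3|0|2|3|3
2|0|2|2|2|2
3) 2|0|1|1|3|0
3|1|0|2|2|0
3|2|0|0|1|0
3|0|2|1|3|2
2|1|1|2|3|3
2|1|2|2|2|2
4) 2|0|1|1|3|0
3|1|0|2|2|0
3|2|0|0|1|0
3|0|2|1|3|2
2|2|1|2|3|3
2|1|2|2|2|2
5) 2|0|1|1|3|0
3|1|0|2|2|0
3|2|0|0|1|0
3|0|2|1|3|2
2|3|1|2|3|3
2|1|2|2|2|2
6) 2|0|1|1|3|0
3|1|0|2|2|0
3|2|0|0|1|0
3|1|2|1|3|2
3|0|2|2|3|3
2|2|2|2|2|2
7) 2|0|1|1|3|0
3|1|0|2|2|0
3|2|0|0|1|0
3|1|2|1|3|2
3|1|2|2|3|3
2|2|2|2|2|2
8) 2|0|1|1|3|0
3|1|0|2|2|0
3|2|0|0|1|0
3|1|2|1|3|2
3|2|2|2|3|3
2|2|2|2|2|2
9) 2|0|1|1|3|0
3|1|0|2|2|0
3|2|0|0|1|0
3|1|2|1|3|2
3|3|2|2|3|3
2|2|2|2|2|2
10) 3|0|1|1|3|0
0|2|0|2|2|0
1|3|0|0|1|0
1|3|2|1|3|2
1|1|3|2|3|3
3|3|2|2|2|2
11) 3|0|1|1|3|0
0|2|0|2|2|0
1|3|0|0|1|0
1|3|2|1|3|2
1|2|3|2|3|3
3|3|2|2|2|2
12) 3|0|1|1|3|0
0|2|0|2|2|0
1|3|0|0|1|0
1|3|2|1|3|2
1|3|3|2|3|3
3|3|2|2|2|2
13) 3|0|1|1|3|0
0|3|0|2|2|0
2|0|2|0|1|0
2|2|0|2|3|2
3|3|2|3|3|3
0|2|0|3|2|2
14) 3|0|1|1|3|0
0|3|0|2|2|0
2|0|2|0|1|0
3|3|0|2|3|2
0|1|3|3|3|3
1|3|0|3|2|2
15) 3|0|1|1|3|0
0|3|0|2|2|0
2|0|2|0|1|0
3|3|0|2|3|2
0|2|3|3|3|3
1|3|0|3|2|2
16) 3|0|1|1|3|0
0|3|0|2|2|0
2|0|2|0|1|0
3|3|0|2|3|2
0|3|3|3|3|3
1|3|0|3|2|2
17) 3|0|1|1|3|0
0|3|0|2|2|0
3|1|2|1|2|1
0|1|3|0|2|0
2|3|1|3|3|2
2|0|3|1|1|0
18) 3|0|1|1|3|0
0|3|0|2|2|0
3|1|2|1|2|1
0|2|3|0|2|0
3|0|2|3|3|2
2|1|3|1|1|0

0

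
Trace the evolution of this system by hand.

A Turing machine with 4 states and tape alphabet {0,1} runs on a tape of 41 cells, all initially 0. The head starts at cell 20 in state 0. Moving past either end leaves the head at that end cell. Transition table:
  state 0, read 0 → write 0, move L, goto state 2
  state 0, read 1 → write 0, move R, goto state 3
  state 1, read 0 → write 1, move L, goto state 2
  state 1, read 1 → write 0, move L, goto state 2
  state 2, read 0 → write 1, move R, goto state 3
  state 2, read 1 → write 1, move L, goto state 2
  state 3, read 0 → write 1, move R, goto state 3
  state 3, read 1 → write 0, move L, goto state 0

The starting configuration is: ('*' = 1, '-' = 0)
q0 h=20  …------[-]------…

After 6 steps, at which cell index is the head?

k=0  q0 h=20  …------[-]------…
k=1  q2 h=19  …------[-]------…
k=2  q3 h=20  …-----*[-]------…
k=3  q3 h=21  …----**[-]------…
k=4  q3 h=22  …---***[-]------…
k=5  q3 h=23  …--****[-]------…
k=6  q3 h=24  …-*****[-]------…

24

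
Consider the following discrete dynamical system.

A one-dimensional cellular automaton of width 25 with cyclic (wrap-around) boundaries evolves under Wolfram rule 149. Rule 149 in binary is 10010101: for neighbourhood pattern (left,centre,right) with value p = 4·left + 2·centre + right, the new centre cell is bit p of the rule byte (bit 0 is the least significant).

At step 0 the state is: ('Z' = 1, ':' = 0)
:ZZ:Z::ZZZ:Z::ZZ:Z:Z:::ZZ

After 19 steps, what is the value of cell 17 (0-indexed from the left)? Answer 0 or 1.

1

step 0: :ZZ:Z::ZZZ:Z::ZZ:Z:Z:::ZZ
step 1: ::::ZZ::Z::ZZ::::Z:ZZZ:::
step 2: ZZZ:::Z:ZZ:::ZZZ:Z::Z:ZZZ
step 3: ZZ:ZZ:Z:::ZZ::Z::ZZ:Z::ZZ
step 4: Z:::::ZZZ:::Z:ZZ::::ZZ::Z
step 5: :ZZZZ::Z:ZZ:Z:::ZZZ:::Z::
step 6: ::ZZ:Z:Z::::ZZZ::Z:ZZ:ZZZ
step 7: Z::::Z:ZZZZ::Z:Z:Z:::::Z:
step 8: ZZZZ:Z::ZZ:Z:Z:Z:ZZZZZ:Z:
step 9: :ZZ::ZZ::::Z:Z:Z::ZZZ::Z:
step 10: :::Z:::ZZZ:Z:Z:ZZ::Z:Z:ZZ
step 11: ZZ:ZZZ::Z::Z:Z:::Z:Z:Z:::
step 12: ::::Z:Z:ZZ:Z:ZZZ:Z:Z:ZZZ:
step 13: ZZZ:Z:Z::::Z::Z::Z:Z::Z:Z
step 14: ZZ::Z:ZZZZ:ZZ:ZZ:Z:ZZ:Z::
step 15: ::Z:Z::ZZ::::::::Z::::ZZ:
step 16: Z:Z:ZZ:::ZZZZZZZ:ZZZZ:::Z
step 17: ::Z:::ZZ::ZZZZZ:::ZZ:ZZ::
step 18: Z:ZZZ:::Z::ZZZ:ZZ::::::ZZ
step 19: :::Z:ZZ:ZZ::Z::::ZZZZZ::Z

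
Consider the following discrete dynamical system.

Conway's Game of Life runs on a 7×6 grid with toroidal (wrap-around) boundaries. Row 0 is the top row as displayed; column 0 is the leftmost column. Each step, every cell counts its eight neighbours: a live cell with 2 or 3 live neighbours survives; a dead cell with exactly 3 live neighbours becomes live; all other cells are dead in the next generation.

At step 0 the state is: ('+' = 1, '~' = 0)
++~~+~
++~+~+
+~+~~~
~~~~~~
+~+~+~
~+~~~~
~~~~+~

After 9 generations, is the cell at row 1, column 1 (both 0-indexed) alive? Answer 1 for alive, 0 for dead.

step 0: ++~~+~
++~+~+
+~+~~~
~~~~~~
+~+~+~
~+~~~~
~~~~+~
step 1: ~++++~
~~~++~
+~+~~+
~~~+~+
~+~~~~
~+~+~+
++~~~+
step 2: ~+~~~~
+~~~~~
+~+~~+
~++~++
~~~~~~
~+~~++
~~~~~+
step 3: +~~~~~
+~~~~+
~~+++~
~+++++
~+++~~
+~~~++
~~~~++
step 4: +~~~+~
++~+++
~~~~~~
+~~~~+
~~~~~~
+++~~~
~~~~+~
step 5: ++~~~~
++~++~
~+~~~~
~~~~~~
~~~~~+
~+~~~~
+~~+~~
step 6: ~~~++~
~~~~~+
+++~~~
~~~~~~
~~~~~~
+~~~~~
+~+~~~
step 7: ~~~+++
++++++
++~~~~
~+~~~~
~~~~~~
~+~~~~
~+~+~+
step 8: ~~~~~~
~~~~~~
~~~++~
++~~~~
~~~~~~
+~+~~~
~~~+~+
step 9: ~~~~~~
~~~~~~
~~~~~~
~~~~~~
+~~~~~
~~~~~~
~~~~~~

0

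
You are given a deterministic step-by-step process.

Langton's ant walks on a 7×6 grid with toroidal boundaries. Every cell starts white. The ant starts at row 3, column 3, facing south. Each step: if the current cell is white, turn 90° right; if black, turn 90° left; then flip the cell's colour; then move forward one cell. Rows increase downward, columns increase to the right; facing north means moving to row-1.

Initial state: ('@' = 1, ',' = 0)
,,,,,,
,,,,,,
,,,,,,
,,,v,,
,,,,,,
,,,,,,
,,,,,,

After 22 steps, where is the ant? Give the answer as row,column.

0) ,,,,,,
,,,,,,
,,,,,,
,,,v,,
,,,,,,
,,,,,,
,,,,,,
1) ,,,,,,
,,,,,,
,,,,,,
,,<@,,
,,,,,,
,,,,,,
,,,,,,
2) ,,,,,,
,,,,,,
,,^,,,
,,@@,,
,,,,,,
,,,,,,
,,,,,,
3) ,,,,,,
,,,,,,
,,@>,,
,,@@,,
,,,,,,
,,,,,,
,,,,,,
4) ,,,,,,
,,,,,,
,,@@,,
,,@v,,
,,,,,,
,,,,,,
,,,,,,
5) ,,,,,,
,,,,,,
,,@@,,
,,@,>,
,,,,,,
,,,,,,
,,,,,,
6) ,,,,,,
,,,,,,
,,@@,,
,,@,@,
,,,,v,
,,,,,,
,,,,,,
7) ,,,,,,
,,,,,,
,,@@,,
,,@,@,
,,,<@,
,,,,,,
,,,,,,
8) ,,,,,,
,,,,,,
,,@@,,
,,@^@,
,,,@@,
,,,,,,
,,,,,,
9) ,,,,,,
,,,,,,
,,@@,,
,,@@>,
,,,@@,
,,,,,,
,,,,,,
10) ,,,,,,
,,,,,,
,,@@^,
,,@@,,
,,,@@,
,,,,,,
,,,,,,
11) ,,,,,,
,,,,,,
,,@@@>
,,@@,,
,,,@@,
,,,,,,
,,,,,,
12) ,,,,,,
,,,,,,
,,@@@@
,,@@,v
,,,@@,
,,,,,,
,,,,,,
13) ,,,,,,
,,,,,,
,,@@@@
,,@@<@
,,,@@,
,,,,,,
,,,,,,
14) ,,,,,,
,,,,,,
,,@@^@
,,@@@@
,,,@@,
,,,,,,
,,,,,,
15) ,,,,,,
,,,,,,
,,@<,@
,,@@@@
,,,@@,
,,,,,,
,,,,,,
16) ,,,,,,
,,,,,,
,,@,,@
,,@v@@
,,,@@,
,,,,,,
,,,,,,
17) ,,,,,,
,,,,,,
,,@,,@
,,@,>@
,,,@@,
,,,,,,
,,,,,,
18) ,,,,,,
,,,,,,
,,@,^@
,,@,,@
,,,@@,
,,,,,,
,,,,,,
19) ,,,,,,
,,,,,,
,,@,@>
,,@,,@
,,,@@,
,,,,,,
,,,,,,
20) ,,,,,,
,,,,,^
,,@,@,
,,@,,@
,,,@@,
,,,,,,
,,,,,,
21) ,,,,,,
>,,,,@
,,@,@,
,,@,,@
,,,@@,
,,,,,,
,,,,,,
22) ,,,,,,
@,,,,@
v,@,@,
,,@,,@
,,,@@,
,,,,,,
,,,,,,

2,0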